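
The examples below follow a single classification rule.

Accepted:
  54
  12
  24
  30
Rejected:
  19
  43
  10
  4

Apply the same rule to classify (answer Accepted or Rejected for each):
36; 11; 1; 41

Accepted, Rejected, Rejected, Rejected

The rule appears to be: multiple of 3.
36: Accepted (36 = 3·12).
11: Rejected (11 = 3·3 + 2).
1: Rejected (1 = 3·0 + 1).
41: Rejected (41 = 3·13 + 2).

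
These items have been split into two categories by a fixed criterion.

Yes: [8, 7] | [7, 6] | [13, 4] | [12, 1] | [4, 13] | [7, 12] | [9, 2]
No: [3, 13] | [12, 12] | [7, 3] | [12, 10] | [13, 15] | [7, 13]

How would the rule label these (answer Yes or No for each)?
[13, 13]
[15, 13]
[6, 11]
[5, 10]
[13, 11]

No, No, Yes, Yes, No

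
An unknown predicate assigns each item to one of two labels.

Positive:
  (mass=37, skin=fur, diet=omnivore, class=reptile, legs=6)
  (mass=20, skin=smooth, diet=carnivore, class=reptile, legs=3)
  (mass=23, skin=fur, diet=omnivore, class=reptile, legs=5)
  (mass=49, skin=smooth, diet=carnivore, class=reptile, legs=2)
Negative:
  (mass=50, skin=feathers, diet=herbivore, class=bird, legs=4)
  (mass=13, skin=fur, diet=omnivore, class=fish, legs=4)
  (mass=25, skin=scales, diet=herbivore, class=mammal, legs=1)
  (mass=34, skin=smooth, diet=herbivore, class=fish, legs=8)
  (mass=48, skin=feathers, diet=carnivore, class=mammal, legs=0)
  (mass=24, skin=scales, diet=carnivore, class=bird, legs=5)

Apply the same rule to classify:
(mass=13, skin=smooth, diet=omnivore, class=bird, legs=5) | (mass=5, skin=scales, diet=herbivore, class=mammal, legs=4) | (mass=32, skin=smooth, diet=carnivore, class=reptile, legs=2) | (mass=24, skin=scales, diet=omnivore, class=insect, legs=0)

Rule: class is reptile. This holds for each 'Positive' example and fails for each 'Negative' one.
Negative: (mass=13, skin=smooth, diet=omnivore, class=bird, legs=5), since class is bird. Negative: (mass=5, skin=scales, diet=herbivore, class=mammal, legs=4), since class is mammal. Positive: (mass=32, skin=smooth, diet=carnivore, class=reptile, legs=2), since class is reptile. Negative: (mass=24, skin=scales, diet=omnivore, class=insect, legs=0), since class is insect.

Negative, Negative, Positive, Negative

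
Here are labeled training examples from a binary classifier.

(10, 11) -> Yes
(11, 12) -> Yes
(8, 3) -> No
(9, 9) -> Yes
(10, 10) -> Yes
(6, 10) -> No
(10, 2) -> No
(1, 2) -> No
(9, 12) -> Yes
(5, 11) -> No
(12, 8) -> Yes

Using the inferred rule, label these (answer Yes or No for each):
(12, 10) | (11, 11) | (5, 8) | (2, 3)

Yes, Yes, No, No

A rule that fits every label: sum ≥ 18 — true of each 'Yes' example, false of each 'No' one.
(12, 10): 12+10 = 22, checks out → Yes. (11, 11): 11+11 = 22, checks out → Yes. (5, 8): 5+8 = 13, doesn't qualify → No. (2, 3): 2+3 = 5, doesn't qualify → No.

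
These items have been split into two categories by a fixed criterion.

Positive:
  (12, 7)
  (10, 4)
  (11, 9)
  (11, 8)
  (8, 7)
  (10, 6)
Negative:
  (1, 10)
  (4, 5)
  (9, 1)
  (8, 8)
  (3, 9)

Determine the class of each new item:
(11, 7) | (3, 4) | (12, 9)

A rule that fits every label: first > second AND sum ≥ 11 — true of each 'Positive' example, false of each 'Negative' one.

Positive, Negative, Positive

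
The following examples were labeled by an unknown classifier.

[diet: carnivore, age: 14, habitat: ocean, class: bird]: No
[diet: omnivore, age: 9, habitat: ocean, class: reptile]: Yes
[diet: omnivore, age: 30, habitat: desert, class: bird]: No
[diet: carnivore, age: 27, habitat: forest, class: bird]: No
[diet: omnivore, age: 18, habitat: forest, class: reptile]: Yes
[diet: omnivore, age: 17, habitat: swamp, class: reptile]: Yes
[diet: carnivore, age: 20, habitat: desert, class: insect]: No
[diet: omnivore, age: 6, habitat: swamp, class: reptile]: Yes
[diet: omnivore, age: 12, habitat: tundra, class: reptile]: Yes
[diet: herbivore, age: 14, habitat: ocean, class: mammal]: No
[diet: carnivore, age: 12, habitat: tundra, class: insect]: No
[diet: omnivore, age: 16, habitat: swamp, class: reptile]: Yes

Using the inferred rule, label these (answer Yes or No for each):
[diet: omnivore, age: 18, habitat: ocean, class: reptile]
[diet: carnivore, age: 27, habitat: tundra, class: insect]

Checking candidate rules against both groups, what survives is: class is reptile.
[diet: omnivore, age: 18, habitat: ocean, class: reptile] — class is reptile, hence Yes.
[diet: carnivore, age: 27, habitat: tundra, class: insect] — class is insect, hence No.

Yes, No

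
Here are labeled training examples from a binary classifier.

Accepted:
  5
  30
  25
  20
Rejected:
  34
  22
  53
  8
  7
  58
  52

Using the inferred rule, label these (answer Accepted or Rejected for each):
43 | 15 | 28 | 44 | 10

Rejected, Accepted, Rejected, Rejected, Accepted

The common property of the 'Accepted' items is: multiple of 5. No 'Rejected' item has it.
Rejected: 43, since 43 = 5·8 + 3.
Accepted: 15, since 15 = 5·3.
Rejected: 28, since 28 = 5·5 + 3.
Rejected: 44, since 44 = 5·8 + 4.
Accepted: 10, since 10 = 5·2.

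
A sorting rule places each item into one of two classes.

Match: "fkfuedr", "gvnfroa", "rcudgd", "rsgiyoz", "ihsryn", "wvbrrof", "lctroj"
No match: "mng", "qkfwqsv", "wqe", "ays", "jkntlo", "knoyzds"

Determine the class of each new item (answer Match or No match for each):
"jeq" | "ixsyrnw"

Looking at the examples, the only property every 'Match' case has and every 'No match' case lacks is: contains 'r'.
"jeq" — no 'r', hence No match.
"ixsyrnw" — has 'r', hence Match.

No match, Match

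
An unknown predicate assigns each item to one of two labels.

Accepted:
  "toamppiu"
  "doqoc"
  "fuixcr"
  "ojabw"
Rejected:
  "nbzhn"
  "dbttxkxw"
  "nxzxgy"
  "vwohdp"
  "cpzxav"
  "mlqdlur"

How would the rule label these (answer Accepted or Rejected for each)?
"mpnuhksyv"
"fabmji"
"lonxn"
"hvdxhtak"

The distinguishing property — has ≥ 2 vowels — holds for all the 'Accepted' cases and none of the 'Rejected' cases.
"mpnuhksyv" — 1 vowel, hence Rejected.
"fabmji" — 2 vowels, hence Accepted.
"lonxn" — 1 vowel, hence Rejected.
"hvdxhtak" — 1 vowel, hence Rejected.

Rejected, Accepted, Rejected, Rejected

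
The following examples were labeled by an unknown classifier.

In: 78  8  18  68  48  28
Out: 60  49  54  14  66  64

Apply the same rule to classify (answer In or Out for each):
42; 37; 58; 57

Every 'In' example satisfies: ends in digit 8. None of the 'Out' examples do.

Out, Out, In, Out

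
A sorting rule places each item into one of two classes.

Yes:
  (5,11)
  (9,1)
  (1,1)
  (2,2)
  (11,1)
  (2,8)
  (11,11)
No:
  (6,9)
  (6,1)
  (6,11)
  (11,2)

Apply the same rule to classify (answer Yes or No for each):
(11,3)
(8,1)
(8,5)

'Yes' ⟺ sum is even.
Yes: (11,3), since 11+3 = 14. No: (8,1), since 8+1 = 9. No: (8,5), since 8+5 = 13.

Yes, No, No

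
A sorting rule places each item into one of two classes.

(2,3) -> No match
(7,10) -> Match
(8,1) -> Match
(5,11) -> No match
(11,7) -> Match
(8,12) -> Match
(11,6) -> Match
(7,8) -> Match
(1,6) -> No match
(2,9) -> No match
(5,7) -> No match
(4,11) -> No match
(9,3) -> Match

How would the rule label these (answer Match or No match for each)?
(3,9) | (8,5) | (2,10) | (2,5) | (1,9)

No match, Match, No match, No match, No match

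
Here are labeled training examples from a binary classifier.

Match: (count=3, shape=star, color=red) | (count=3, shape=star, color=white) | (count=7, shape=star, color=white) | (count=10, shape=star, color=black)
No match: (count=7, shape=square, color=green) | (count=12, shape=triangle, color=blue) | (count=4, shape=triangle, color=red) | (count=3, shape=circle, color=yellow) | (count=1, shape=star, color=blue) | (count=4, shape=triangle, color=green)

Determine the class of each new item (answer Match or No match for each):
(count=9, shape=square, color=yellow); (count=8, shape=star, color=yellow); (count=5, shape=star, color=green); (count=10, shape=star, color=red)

No match, Match, Match, Match

The common property of the 'Match' items is: shape is star AND count ≥ 3. No 'No match' item has it.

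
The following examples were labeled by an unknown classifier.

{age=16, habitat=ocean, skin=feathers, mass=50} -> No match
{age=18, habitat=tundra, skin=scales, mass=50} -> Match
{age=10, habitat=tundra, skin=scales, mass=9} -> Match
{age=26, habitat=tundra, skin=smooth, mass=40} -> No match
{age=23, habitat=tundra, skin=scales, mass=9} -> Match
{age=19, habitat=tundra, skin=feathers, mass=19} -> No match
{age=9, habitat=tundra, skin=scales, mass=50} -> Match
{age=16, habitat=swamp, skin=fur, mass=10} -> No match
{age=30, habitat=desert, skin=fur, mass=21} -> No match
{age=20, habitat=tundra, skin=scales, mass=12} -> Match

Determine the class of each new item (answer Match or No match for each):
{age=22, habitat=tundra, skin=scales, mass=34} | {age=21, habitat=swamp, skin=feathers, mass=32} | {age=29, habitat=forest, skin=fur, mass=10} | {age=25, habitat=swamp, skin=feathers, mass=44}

Match, No match, No match, No match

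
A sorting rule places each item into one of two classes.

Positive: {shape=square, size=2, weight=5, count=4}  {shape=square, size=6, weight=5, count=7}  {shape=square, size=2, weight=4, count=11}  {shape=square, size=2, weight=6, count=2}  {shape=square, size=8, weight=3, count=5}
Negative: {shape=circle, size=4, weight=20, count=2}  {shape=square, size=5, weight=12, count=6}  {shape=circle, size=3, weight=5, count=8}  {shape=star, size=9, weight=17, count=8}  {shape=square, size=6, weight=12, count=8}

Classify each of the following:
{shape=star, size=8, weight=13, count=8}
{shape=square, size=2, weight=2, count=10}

Negative, Positive

Rule: shape is square AND weight ≤ 6. This holds for each 'Positive' example and fails for each 'Negative' one.
{shape=star, size=8, weight=13, count=8} — shape is star, weight = 13, hence Negative. {shape=square, size=2, weight=2, count=10} — shape is square, weight = 2, hence Positive.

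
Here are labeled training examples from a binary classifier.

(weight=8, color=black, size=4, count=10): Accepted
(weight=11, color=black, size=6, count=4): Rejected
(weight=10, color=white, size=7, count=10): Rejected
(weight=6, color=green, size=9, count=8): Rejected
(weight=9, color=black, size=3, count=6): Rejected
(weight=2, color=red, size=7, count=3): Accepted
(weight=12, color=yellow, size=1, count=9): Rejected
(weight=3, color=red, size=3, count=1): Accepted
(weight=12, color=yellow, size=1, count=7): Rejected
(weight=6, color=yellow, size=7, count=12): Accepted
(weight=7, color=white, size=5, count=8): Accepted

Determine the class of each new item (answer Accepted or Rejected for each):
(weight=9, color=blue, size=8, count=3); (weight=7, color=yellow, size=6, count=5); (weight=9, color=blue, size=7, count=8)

Rejected, Accepted, Rejected

The rule appears to be: weight ≤ 8 AND size ≤ 7.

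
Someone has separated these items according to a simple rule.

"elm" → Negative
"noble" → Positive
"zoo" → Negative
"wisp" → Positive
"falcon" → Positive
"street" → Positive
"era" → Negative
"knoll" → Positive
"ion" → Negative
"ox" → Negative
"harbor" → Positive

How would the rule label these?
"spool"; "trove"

Positive, Positive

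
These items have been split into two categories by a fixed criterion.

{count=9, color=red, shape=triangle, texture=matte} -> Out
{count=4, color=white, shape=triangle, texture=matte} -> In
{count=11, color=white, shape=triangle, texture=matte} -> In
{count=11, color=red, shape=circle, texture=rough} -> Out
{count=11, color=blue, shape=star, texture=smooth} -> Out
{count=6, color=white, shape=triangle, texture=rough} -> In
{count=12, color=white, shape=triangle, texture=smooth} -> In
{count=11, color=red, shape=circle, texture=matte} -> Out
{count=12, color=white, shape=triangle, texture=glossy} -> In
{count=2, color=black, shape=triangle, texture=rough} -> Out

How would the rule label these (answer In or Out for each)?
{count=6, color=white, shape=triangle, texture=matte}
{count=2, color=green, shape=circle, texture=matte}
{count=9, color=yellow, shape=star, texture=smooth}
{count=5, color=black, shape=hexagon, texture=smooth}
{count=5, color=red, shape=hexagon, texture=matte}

In, Out, Out, Out, Out

The pattern is that an item is 'In' exactly when: color is white.
{count=6, color=white, shape=triangle, texture=matte}: color is white, fits → In. {count=2, color=green, shape=circle, texture=matte}: color is green, does not pass → Out. {count=9, color=yellow, shape=star, texture=smooth}: color is yellow, does not pass → Out. {count=5, color=black, shape=hexagon, texture=smooth}: color is black, does not pass → Out. {count=5, color=red, shape=hexagon, texture=matte}: color is red, does not pass → Out.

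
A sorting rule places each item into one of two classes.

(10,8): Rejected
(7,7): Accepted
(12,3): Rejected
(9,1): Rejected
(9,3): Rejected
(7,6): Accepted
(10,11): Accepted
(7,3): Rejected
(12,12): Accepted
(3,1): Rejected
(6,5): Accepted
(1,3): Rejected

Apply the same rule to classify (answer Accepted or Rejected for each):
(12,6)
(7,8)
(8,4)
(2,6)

Rejected, Accepted, Rejected, Rejected

The distinguishing property — |first − second| ≤ 1 — holds for all the 'Accepted' cases and none of the 'Rejected' cases.
(12,6): |12−6| = 6, doesn't qualify → Rejected. (7,8): |7−8| = 1, fits → Accepted. (8,4): |8−4| = 4, doesn't qualify → Rejected. (2,6): |2−6| = 4, doesn't qualify → Rejected.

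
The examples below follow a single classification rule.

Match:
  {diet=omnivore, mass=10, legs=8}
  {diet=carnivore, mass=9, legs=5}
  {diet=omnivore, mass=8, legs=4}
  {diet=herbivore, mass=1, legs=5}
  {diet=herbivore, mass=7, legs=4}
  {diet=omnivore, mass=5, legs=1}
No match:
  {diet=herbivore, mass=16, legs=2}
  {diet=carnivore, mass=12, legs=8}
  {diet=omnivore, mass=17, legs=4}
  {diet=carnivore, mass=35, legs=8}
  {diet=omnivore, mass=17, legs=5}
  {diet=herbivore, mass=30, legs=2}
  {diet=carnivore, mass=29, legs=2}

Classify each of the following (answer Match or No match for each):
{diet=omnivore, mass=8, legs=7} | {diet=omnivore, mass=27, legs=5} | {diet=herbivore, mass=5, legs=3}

The rule appears to be: mass ≤ 10.
{diet=omnivore, mass=8, legs=7}: mass = 8, has this property → Match.
{diet=omnivore, mass=27, legs=5}: mass = 27, fails this test → No match.
{diet=herbivore, mass=5, legs=3}: mass = 5, has this property → Match.

Match, No match, Match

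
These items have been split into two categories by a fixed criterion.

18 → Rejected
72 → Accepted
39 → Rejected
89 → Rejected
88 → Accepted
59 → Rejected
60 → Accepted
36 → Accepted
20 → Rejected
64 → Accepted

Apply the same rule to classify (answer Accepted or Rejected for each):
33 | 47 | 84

Rejected, Rejected, Accepted

One predicate separates the groups cleanly: even AND at least 36.
Rejected: 33, since 33 is odd, 33 < 36. Rejected: 47, since 47 is odd, 47 ≥ 36. Accepted: 84, since 84 is even, 84 ≥ 36.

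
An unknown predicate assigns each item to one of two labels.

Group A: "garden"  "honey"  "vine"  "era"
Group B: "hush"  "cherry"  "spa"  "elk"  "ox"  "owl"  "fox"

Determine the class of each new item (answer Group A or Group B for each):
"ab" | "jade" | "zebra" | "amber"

Group B, Group A, Group A, Group A

Rule: has ≥ 2 vowels. This holds for each 'Group A' example and fails for each 'Group B' one.
"ab": 1 vowel, doesn't match → Group B.
"jade": 2 vowels, qualifies → Group A.
"zebra": 2 vowels, qualifies → Group A.
"amber": 2 vowels, qualifies → Group A.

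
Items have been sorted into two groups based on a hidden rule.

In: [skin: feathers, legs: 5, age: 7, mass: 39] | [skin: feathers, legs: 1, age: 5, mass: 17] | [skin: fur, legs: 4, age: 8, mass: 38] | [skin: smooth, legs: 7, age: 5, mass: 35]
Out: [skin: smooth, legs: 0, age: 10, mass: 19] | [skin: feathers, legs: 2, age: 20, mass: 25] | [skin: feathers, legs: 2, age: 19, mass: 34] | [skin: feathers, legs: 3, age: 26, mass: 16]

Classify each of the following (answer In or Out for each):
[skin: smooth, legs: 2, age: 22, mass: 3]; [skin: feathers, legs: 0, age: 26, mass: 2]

The simplest hypothesis consistent with all the labels is: age ≤ 8.
[skin: smooth, legs: 2, age: 22, mass: 3]: age = 22 — does not satisfy this, so Out. [skin: feathers, legs: 0, age: 26, mass: 2]: age = 26 — does not satisfy this, so Out.

Out, Out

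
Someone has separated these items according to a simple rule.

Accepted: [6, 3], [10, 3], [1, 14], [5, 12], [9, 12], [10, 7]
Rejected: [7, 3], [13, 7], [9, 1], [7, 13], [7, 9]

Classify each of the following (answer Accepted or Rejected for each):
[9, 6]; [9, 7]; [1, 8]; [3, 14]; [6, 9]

The simplest hypothesis consistent with all the labels is: sum is odd.

Accepted, Rejected, Accepted, Accepted, Accepted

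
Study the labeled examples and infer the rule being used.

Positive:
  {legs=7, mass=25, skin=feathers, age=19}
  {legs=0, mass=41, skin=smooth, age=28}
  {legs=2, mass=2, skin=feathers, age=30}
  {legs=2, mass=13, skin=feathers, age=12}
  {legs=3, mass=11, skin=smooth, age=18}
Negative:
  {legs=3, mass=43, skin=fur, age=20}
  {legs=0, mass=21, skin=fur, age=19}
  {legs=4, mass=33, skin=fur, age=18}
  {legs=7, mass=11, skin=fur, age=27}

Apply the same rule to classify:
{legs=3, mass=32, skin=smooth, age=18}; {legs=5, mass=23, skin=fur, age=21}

The pattern is that an item is 'Positive' exactly when: skin is not fur.
{legs=3, mass=32, skin=smooth, age=18}: skin is smooth — matches, so Positive.
{legs=5, mass=23, skin=fur, age=21}: skin is fur — fails this test, so Negative.

Positive, Negative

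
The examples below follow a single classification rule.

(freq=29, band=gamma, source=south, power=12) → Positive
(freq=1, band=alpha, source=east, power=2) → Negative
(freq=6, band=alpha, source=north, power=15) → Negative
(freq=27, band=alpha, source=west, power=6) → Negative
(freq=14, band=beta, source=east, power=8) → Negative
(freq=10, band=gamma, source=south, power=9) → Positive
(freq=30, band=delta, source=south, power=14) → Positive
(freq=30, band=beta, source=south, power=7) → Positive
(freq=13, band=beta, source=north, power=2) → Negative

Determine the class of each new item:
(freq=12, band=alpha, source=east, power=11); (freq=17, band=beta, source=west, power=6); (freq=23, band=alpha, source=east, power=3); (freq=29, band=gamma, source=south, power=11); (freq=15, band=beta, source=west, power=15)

Comparing the two groups points to one rule — source is south.

Negative, Negative, Negative, Positive, Negative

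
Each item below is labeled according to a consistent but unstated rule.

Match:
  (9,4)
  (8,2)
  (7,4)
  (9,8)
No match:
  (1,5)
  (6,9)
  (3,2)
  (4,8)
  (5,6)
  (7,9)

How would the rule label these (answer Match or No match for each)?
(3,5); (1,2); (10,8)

No match, No match, Match

The classifier is using: first > second AND sum ≥ 6.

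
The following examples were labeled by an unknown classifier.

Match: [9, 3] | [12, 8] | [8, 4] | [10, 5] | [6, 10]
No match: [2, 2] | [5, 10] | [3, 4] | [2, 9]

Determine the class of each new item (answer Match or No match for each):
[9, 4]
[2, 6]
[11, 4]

One predicate separates the groups cleanly: first ≥ 6.

Match, No match, Match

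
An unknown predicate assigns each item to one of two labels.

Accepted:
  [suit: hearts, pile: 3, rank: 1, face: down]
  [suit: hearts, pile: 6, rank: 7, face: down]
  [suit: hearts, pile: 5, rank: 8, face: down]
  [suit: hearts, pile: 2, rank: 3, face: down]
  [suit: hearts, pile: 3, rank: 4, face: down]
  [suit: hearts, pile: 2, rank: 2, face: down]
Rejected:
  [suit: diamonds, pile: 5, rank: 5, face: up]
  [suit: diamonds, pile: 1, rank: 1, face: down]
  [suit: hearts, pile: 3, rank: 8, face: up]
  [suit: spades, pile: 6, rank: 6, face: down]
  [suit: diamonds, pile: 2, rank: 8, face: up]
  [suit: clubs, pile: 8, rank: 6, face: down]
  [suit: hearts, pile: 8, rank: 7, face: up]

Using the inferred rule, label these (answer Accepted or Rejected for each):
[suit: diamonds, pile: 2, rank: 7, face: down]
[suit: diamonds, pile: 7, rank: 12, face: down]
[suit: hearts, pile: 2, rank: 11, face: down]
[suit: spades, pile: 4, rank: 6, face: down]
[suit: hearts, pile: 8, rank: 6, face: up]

Rejected, Rejected, Accepted, Rejected, Rejected

The distinguishing property — suit is hearts AND face is down — holds for all the 'Accepted' cases and none of the 'Rejected' cases.
[suit: diamonds, pile: 2, rank: 7, face: down]: suit is diamonds, face is down, lacks this property → Rejected.
[suit: diamonds, pile: 7, rank: 12, face: down]: suit is diamonds, face is down, lacks this property → Rejected.
[suit: hearts, pile: 2, rank: 11, face: down]: suit is hearts, face is down, meets the rule → Accepted.
[suit: spades, pile: 4, rank: 6, face: down]: suit is spades, face is down, lacks this property → Rejected.
[suit: hearts, pile: 8, rank: 6, face: up]: suit is hearts, face is up, lacks this property → Rejected.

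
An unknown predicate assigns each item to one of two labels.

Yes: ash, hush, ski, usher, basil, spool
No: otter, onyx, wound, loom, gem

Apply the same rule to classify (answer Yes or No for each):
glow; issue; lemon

A rule that fits every label: contains 's' — true of each 'Yes' example, false of each 'No' one.

No, Yes, No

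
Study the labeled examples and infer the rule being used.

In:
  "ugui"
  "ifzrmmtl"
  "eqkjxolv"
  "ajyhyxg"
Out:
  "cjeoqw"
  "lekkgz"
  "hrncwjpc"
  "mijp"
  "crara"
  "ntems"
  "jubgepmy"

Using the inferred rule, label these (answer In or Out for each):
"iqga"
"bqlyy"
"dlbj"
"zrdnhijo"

In, Out, Out, Out

The distinguishing property — starts with a vowel — holds for all the 'In' cases and none of the 'Out' cases.
"iqga" → starts with 'i' → In.
"bqlyy" → starts with 'b' → Out.
"dlbj" → starts with 'd' → Out.
"zrdnhijo" → starts with 'z' → Out.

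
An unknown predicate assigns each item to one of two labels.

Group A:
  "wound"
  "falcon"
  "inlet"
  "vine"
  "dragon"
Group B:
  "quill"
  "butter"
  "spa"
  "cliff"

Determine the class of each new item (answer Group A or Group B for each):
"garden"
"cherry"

Group A, Group B

All 'Group A' examples share one property — contains 'n' — and every 'Group B' example lacks it.
Group A: "garden", since has 'n'.
Group B: "cherry", since no 'n'.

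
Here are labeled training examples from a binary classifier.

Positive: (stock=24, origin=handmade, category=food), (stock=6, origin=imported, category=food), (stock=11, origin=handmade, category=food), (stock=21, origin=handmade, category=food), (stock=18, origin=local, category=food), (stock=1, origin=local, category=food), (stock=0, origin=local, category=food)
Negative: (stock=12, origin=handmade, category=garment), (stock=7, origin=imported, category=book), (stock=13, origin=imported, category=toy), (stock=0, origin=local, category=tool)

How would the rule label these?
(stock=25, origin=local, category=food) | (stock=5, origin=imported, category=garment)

Positive, Negative

'Positive' ⟺ category is food.
Positive: (stock=25, origin=local, category=food), since category is food. Negative: (stock=5, origin=imported, category=garment), since category is garment.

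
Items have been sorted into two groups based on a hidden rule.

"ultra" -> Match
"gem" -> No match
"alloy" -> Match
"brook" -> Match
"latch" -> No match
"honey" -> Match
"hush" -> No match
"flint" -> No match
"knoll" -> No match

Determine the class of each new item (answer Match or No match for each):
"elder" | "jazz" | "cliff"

The distinguishing property — has ≥ 2 vowels — holds for all the 'Match' cases and none of the 'No match' cases.
"elder": Match (2 vowels).
"jazz": No match (1 vowel).
"cliff": No match (1 vowel).

Match, No match, No match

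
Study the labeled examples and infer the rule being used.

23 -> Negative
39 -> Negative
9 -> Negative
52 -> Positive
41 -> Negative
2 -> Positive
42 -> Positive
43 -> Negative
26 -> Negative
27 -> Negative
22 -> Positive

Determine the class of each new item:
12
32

Positive, Positive

One predicate separates the groups cleanly: ends in digit 2.
12 → last digit 2 → Positive. 32 → last digit 2 → Positive.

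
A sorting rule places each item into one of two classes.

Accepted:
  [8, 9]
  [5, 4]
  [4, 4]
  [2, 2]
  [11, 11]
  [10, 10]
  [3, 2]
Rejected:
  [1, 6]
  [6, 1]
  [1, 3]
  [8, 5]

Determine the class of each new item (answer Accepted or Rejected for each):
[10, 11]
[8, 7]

Accepted, Accepted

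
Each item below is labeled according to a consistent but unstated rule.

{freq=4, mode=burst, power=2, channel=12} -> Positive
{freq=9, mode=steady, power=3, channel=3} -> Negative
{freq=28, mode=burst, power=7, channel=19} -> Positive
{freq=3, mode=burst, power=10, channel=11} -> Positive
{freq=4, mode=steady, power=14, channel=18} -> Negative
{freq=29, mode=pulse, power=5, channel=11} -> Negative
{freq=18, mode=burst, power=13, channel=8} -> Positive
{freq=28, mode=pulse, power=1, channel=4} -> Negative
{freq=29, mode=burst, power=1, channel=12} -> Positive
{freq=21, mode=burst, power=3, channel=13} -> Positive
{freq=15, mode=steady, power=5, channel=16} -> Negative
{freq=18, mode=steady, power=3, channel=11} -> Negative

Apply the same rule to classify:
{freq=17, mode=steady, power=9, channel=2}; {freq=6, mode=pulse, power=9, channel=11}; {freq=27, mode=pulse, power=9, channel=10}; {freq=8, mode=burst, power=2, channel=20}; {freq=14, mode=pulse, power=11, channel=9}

Negative, Negative, Negative, Positive, Negative

The rule appears to be: mode is burst.
{freq=17, mode=steady, power=9, channel=2}: mode is steady, does not satisfy this → Negative.
{freq=6, mode=pulse, power=9, channel=11}: mode is pulse, does not satisfy this → Negative.
{freq=27, mode=pulse, power=9, channel=10}: mode is pulse, does not satisfy this → Negative.
{freq=8, mode=burst, power=2, channel=20}: mode is burst, qualifies → Positive.
{freq=14, mode=pulse, power=11, channel=9}: mode is pulse, does not satisfy this → Negative.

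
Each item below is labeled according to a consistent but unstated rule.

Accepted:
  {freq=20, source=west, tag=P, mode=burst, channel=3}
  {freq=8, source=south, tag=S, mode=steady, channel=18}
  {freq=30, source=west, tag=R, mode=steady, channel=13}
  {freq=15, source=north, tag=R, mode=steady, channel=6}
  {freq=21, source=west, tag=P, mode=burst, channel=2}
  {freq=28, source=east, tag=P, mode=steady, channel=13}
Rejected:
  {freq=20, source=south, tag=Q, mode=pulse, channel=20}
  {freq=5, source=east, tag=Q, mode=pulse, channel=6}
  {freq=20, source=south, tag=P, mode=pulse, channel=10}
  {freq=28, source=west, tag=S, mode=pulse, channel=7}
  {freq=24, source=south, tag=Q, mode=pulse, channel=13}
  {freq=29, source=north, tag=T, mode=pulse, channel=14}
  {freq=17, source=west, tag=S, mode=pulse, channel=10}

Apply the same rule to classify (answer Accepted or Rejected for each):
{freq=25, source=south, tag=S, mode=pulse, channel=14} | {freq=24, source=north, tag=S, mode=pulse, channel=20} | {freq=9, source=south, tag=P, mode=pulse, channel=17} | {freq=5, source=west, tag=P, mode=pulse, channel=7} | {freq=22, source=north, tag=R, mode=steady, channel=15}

Rejected, Rejected, Rejected, Rejected, Accepted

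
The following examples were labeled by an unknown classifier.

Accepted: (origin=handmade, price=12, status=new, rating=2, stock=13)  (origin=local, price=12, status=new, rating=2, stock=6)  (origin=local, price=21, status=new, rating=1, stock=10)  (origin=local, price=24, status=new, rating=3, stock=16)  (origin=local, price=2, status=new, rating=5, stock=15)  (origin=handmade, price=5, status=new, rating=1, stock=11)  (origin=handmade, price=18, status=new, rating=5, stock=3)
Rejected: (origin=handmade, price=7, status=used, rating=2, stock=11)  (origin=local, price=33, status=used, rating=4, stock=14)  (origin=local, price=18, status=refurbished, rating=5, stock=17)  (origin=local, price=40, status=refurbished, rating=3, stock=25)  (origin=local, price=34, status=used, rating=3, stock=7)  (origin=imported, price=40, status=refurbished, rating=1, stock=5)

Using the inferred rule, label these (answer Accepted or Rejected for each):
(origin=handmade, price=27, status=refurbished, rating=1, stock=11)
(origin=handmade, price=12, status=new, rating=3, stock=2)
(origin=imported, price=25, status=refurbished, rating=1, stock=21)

Rejected, Accepted, Rejected

The common property of the 'Accepted' items is: status is new. No 'Rejected' item has it.
Rejected: (origin=handmade, price=27, status=refurbished, rating=1, stock=11), since status is refurbished.
Accepted: (origin=handmade, price=12, status=new, rating=3, stock=2), since status is new.
Rejected: (origin=imported, price=25, status=refurbished, rating=1, stock=21), since status is refurbished.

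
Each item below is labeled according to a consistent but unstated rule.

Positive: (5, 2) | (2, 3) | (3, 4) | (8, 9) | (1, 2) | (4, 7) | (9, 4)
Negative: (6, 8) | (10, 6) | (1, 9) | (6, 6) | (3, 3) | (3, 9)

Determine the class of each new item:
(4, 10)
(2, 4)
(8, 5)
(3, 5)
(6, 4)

The classifier is using: sum is odd.

Negative, Negative, Positive, Negative, Negative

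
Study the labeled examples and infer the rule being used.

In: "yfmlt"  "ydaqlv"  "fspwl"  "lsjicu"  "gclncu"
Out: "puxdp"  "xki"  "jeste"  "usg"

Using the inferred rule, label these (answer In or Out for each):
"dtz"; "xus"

Out, Out

Looking at the examples, the only property every 'In' case has and every 'Out' case lacks is: contains 'l'.
"dtz": Out (no 'l'). "xus": Out (no 'l').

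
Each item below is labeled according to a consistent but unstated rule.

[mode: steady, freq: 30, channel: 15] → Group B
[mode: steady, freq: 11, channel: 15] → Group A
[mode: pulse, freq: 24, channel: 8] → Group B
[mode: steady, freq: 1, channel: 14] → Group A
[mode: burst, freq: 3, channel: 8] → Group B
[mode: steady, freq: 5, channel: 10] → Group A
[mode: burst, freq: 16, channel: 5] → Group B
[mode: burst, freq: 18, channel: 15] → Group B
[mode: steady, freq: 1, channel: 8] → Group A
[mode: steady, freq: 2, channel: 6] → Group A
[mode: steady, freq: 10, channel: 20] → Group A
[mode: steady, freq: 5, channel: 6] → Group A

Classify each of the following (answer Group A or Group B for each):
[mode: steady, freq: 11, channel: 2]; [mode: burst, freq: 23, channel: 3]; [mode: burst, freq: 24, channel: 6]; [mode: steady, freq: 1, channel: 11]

All 'Group A' examples share one property — mode is steady AND freq ≤ 11 — and every 'Group B' example lacks it.
[mode: steady, freq: 11, channel: 2] — mode is steady, freq = 11, hence Group A.
[mode: burst, freq: 23, channel: 3] — mode is burst, freq = 23, hence Group B.
[mode: burst, freq: 24, channel: 6] — mode is burst, freq = 24, hence Group B.
[mode: steady, freq: 1, channel: 11] — mode is steady, freq = 1, hence Group A.

Group A, Group B, Group B, Group A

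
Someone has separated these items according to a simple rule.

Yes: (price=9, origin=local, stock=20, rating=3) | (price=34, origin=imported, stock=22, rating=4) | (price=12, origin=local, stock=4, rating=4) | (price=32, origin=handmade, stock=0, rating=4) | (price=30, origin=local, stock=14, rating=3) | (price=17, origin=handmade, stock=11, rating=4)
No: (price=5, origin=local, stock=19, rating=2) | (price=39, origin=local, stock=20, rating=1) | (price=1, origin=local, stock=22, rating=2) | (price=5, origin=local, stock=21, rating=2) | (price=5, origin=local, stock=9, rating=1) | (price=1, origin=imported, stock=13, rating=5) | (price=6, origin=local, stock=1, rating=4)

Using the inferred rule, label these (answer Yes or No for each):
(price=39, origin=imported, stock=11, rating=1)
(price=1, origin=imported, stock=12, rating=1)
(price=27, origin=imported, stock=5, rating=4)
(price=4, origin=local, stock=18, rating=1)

No, No, Yes, No

The rule appears to be: price ≥ 9 AND price ≤ 34.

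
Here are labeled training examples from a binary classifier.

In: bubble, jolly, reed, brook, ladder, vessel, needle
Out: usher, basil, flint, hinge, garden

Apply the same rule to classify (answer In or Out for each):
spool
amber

In, Out

Every 'In' example satisfies: has a double letter. None of the 'Out' examples do.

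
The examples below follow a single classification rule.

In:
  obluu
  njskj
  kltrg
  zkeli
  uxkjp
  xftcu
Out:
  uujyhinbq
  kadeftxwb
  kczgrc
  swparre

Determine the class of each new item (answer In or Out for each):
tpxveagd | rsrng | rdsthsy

Out, In, Out

Comparing the two groups points to one rule — length 5.
tpxveagd: length 8, does not pass → Out. rsrng: length 5, passes → In. rdsthsy: length 7, does not pass → Out.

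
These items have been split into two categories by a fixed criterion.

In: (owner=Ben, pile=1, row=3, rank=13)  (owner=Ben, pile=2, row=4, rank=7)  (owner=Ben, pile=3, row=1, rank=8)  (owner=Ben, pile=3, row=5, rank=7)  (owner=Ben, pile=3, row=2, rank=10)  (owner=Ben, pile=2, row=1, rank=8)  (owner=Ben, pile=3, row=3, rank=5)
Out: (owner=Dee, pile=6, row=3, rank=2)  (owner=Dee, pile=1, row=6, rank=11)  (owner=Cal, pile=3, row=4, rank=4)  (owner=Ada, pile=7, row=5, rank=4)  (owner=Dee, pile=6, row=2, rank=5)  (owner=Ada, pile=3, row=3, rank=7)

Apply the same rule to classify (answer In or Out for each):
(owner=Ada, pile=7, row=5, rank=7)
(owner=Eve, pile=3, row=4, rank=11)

Out, Out

All 'In' examples share one property — owner is Ben — and every 'Out' example lacks it.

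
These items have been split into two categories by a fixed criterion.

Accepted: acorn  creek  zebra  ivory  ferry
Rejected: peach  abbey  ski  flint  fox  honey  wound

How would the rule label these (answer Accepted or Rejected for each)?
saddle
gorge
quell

A rule that fits every label: contains 'r' — true of each 'Accepted' example, false of each 'Rejected' one.

Rejected, Accepted, Rejected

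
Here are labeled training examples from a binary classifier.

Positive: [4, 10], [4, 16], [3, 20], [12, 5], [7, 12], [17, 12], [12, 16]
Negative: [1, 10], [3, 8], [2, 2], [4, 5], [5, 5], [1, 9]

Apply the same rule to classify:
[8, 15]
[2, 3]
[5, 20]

Positive, Negative, Positive

The rule appears to be: sum ≥ 14.
[8, 15] — 8+15 = 23, hence Positive.
[2, 3] — 2+3 = 5, hence Negative.
[5, 20] — 5+20 = 25, hence Positive.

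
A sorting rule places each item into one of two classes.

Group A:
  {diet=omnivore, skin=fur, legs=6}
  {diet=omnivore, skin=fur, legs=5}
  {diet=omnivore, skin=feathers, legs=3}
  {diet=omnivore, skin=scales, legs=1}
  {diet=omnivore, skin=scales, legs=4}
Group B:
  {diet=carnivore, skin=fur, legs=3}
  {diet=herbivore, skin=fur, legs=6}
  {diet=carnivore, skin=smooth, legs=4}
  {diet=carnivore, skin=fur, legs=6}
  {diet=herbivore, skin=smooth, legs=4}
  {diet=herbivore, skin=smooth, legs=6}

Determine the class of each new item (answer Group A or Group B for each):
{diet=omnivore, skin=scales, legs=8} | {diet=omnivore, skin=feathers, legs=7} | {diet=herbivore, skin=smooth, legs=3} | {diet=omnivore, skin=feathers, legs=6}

Group A, Group A, Group B, Group A

Comparing the two groups points to one rule — diet is omnivore.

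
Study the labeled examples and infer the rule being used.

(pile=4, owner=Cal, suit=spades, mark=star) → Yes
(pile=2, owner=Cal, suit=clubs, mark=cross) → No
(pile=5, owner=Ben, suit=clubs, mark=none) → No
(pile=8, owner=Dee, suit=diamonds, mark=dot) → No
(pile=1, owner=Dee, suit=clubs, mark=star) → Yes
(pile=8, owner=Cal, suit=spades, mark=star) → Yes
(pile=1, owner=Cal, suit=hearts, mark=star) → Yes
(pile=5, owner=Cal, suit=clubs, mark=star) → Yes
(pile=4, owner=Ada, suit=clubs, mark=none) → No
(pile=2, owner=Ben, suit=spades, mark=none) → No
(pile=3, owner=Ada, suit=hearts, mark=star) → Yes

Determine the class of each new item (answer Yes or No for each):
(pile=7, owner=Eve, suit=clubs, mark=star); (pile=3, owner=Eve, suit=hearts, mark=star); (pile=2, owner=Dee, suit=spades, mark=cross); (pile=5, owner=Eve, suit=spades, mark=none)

Yes, Yes, No, No

Checking candidate rules against both groups, what survives is: mark is star.
(pile=7, owner=Eve, suit=clubs, mark=star): mark is star, qualifies → Yes. (pile=3, owner=Eve, suit=hearts, mark=star): mark is star, qualifies → Yes. (pile=2, owner=Dee, suit=spades, mark=cross): mark is cross, does not satisfy this → No. (pile=5, owner=Eve, suit=spades, mark=none): mark is none, does not satisfy this → No.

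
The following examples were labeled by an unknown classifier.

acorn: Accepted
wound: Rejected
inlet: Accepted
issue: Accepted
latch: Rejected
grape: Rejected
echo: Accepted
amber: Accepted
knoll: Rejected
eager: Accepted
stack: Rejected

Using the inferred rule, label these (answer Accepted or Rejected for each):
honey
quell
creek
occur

Rejected, Rejected, Rejected, Accepted

A rule that fits every label: starts with a vowel — true of each 'Accepted' example, false of each 'Rejected' one.
Rejected: honey, since starts with 'h'.
Rejected: quell, since starts with 'q'.
Rejected: creek, since starts with 'c'.
Accepted: occur, since starts with 'o'.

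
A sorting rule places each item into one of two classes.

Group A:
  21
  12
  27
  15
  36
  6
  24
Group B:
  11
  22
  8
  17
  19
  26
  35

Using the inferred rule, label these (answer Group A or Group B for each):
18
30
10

Group A, Group A, Group B

A rule that fits every label: multiple of 3 — true of each 'Group A' example, false of each 'Group B' one.
18 — 18 = 3·6, hence Group A.
30 — 30 = 3·10, hence Group A.
10 — 10 = 3·3 + 1, hence Group B.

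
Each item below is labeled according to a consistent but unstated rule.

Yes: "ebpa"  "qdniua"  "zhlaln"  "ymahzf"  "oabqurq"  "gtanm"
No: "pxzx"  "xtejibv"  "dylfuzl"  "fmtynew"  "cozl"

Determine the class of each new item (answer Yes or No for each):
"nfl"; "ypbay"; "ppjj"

No, Yes, No

Rule: contains 'a'. This holds for each 'Yes' example and fails for each 'No' one.
"nfl": No (no 'a').
"ypbay": Yes (has 'a').
"ppjj": No (no 'a').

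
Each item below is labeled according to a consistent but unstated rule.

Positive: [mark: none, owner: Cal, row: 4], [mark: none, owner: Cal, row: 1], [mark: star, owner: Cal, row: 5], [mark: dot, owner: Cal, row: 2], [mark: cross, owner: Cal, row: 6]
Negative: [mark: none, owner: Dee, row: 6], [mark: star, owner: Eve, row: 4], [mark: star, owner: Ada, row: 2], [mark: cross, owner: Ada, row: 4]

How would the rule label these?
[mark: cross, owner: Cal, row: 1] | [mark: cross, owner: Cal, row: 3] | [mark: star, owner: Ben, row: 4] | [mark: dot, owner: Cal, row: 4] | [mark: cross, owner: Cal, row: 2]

Positive, Positive, Negative, Positive, Positive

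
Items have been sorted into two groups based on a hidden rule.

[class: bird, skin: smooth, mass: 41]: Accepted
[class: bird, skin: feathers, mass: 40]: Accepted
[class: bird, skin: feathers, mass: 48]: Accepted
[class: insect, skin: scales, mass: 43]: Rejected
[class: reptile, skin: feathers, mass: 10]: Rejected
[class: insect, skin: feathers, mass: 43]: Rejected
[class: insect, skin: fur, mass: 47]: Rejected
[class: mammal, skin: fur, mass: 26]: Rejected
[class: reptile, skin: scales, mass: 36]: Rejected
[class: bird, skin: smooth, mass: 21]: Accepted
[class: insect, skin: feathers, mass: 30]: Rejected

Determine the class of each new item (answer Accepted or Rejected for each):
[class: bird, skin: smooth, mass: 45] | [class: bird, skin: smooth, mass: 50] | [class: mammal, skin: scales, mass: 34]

Accepted, Accepted, Rejected

Checking candidate rules against both groups, what survives is: class is bird.
[class: bird, skin: smooth, mass: 45]: class is bird, meets the rule → Accepted.
[class: bird, skin: smooth, mass: 50]: class is bird, meets the rule → Accepted.
[class: mammal, skin: scales, mass: 34]: class is mammal, doesn't qualify → Rejected.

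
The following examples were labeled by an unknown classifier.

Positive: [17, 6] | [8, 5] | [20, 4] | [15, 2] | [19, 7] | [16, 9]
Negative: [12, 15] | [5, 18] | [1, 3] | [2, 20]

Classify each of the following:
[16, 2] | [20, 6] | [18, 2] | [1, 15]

The common property of the 'Positive' items is: first > second. No 'Negative' item has it.
[16, 2] → 16 > 2 → Positive.
[20, 6] → 20 > 6 → Positive.
[18, 2] → 18 > 2 → Positive.
[1, 15] → 1 < 15 → Negative.

Positive, Positive, Positive, Negative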